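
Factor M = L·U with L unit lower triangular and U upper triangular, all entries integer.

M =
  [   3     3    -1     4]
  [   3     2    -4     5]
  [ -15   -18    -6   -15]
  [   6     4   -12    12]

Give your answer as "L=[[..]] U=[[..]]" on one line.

  R1 -= 1·R0 → [0,-1,-3,1]
  R2 -= -5·R0 → [0,-3,-11,5]
  R3 -= 2·R0 → [0,-2,-10,4]
  R2 -= 3·R1 → [0,0,-2,2]
  R3 -= 2·R1 → [0,0,-4,2]
  R3 -= 2·R2 → [0,0,0,-2]

L=[[1,0,0,0],[1,1,0,0],[-5,3,1,0],[2,2,2,1]] U=[[3,3,-1,4],[0,-1,-3,1],[0,0,-2,2],[0,0,0,-2]]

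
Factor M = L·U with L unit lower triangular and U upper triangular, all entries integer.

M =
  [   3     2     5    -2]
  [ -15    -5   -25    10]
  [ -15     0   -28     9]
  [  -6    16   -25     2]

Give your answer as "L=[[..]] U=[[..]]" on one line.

  row1 -= -5·row0 → [0,5,0,0]
  row2 -= -5·row0 → [0,10,-3,-1]
  row3 -= -2·row0 → [0,20,-15,-2]
  row2 -= 2·row1 → [0,0,-3,-1]
  row3 -= 4·row1 → [0,0,-15,-2]
  row3 -= 5·row2 → [0,0,0,3]

L=[[1,0,0,0],[-5,1,0,0],[-5,2,1,0],[-2,4,5,1]] U=[[3,2,5,-2],[0,5,0,0],[0,0,-3,-1],[0,0,0,3]]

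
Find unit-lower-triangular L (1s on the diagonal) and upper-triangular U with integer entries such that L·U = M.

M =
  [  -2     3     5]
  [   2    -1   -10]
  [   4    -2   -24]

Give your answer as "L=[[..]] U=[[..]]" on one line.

L=[[1,0,0],[-1,1,0],[-2,2,1]] U=[[-2,3,5],[0,2,-5],[0,0,-4]]

  R1 -= -1·R0 → [0,2,-5]
  R2 -= -2·R0 → [0,4,-14]
  R2 -= 2·R1 → [0,0,-4]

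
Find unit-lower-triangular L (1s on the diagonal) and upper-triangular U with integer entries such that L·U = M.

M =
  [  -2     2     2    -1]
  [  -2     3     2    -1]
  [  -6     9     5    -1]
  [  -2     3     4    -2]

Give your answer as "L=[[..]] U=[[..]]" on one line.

  r1 -= 1·r0 → [0,1,0,0]
  r2 -= 3·r0 → [0,3,-1,2]
  r3 -= 1·r0 → [0,1,2,-1]
  r2 -= 3·r1 → [0,0,-1,2]
  r3 -= 1·r1 → [0,0,2,-1]
  r3 -= -2·r2 → [0,0,0,3]

L=[[1,0,0,0],[1,1,0,0],[3,3,1,0],[1,1,-2,1]] U=[[-2,2,2,-1],[0,1,0,0],[0,0,-1,2],[0,0,0,3]]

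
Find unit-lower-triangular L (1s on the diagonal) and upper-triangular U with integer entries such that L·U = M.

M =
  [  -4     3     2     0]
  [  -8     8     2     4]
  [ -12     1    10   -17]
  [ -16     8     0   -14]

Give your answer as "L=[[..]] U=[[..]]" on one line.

  R1 -= 2·R0 → [0,2,-2,4]
  R2 -= 3·R0 → [0,-8,4,-17]
  R3 -= 4·R0 → [0,-4,-8,-14]
  R2 -= -4·R1 → [0,0,-4,-1]
  R3 -= -2·R1 → [0,0,-12,-6]
  R3 -= 3·R2 → [0,0,0,-3]

L=[[1,0,0,0],[2,1,0,0],[3,-4,1,0],[4,-2,3,1]] U=[[-4,3,2,0],[0,2,-2,4],[0,0,-4,-1],[0,0,0,-3]]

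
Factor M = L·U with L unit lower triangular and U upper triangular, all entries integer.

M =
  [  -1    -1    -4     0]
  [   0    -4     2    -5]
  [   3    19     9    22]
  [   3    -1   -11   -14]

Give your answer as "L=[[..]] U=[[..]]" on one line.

L=[[1,0,0,0],[0,1,0,0],[-3,-4,1,0],[-3,1,-5,1]] U=[[-1,-1,-4,0],[0,-4,2,-5],[0,0,5,2],[0,0,0,1]]

  R1 -= 0·R0 → [0,-4,2,-5]
  R2 -= -3·R0 → [0,16,-3,22]
  R3 -= -3·R0 → [0,-4,-23,-14]
  R2 -= -4·R1 → [0,0,5,2]
  R3 -= 1·R1 → [0,0,-25,-9]
  R3 -= -5·R2 → [0,0,0,1]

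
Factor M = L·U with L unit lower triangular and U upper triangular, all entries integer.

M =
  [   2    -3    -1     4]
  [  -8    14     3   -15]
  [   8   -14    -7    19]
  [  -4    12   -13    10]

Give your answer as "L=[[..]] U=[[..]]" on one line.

  r1 -= -4·r0 → [0,2,-1,1]
  r2 -= 4·r0 → [0,-2,-3,3]
  r3 -= -2·r0 → [0,6,-15,18]
  r2 -= -1·r1 → [0,0,-4,4]
  r3 -= 3·r1 → [0,0,-12,15]
  r3 -= 3·r2 → [0,0,0,3]

L=[[1,0,0,0],[-4,1,0,0],[4,-1,1,0],[-2,3,3,1]] U=[[2,-3,-1,4],[0,2,-1,1],[0,0,-4,4],[0,0,0,3]]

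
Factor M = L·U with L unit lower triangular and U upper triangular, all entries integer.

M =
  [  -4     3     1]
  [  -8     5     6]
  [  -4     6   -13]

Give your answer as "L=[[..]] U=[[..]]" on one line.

  row1 -= 2·row0 → [0,-1,4]
  row2 -= 1·row0 → [0,3,-14]
  row2 -= -3·row1 → [0,0,-2]

L=[[1,0,0],[2,1,0],[1,-3,1]] U=[[-4,3,1],[0,-1,4],[0,0,-2]]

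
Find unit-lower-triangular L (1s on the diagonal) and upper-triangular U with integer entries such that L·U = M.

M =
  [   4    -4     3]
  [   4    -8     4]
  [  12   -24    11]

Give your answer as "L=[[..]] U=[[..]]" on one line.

  R1 -= 1·R0 → [0,-4,1]
  R2 -= 3·R0 → [0,-12,2]
  R2 -= 3·R1 → [0,0,-1]

L=[[1,0,0],[1,1,0],[3,3,1]] U=[[4,-4,3],[0,-4,1],[0,0,-1]]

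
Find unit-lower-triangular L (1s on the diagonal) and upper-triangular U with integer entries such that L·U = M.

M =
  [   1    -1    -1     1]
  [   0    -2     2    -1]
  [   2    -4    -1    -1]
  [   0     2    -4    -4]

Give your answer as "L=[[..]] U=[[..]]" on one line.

  row1 -= 0·row0 → [0,-2,2,-1]
  row2 -= 2·row0 → [0,-2,1,-3]
  row3 -= 0·row0 → [0,2,-4,-4]
  row2 -= 1·row1 → [0,0,-1,-2]
  row3 -= -1·row1 → [0,0,-2,-5]
  row3 -= 2·row2 → [0,0,0,-1]

L=[[1,0,0,0],[0,1,0,0],[2,1,1,0],[0,-1,2,1]] U=[[1,-1,-1,1],[0,-2,2,-1],[0,0,-1,-2],[0,0,0,-1]]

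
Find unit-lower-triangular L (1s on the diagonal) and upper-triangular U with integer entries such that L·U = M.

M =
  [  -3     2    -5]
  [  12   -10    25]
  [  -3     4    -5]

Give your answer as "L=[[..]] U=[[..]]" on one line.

L=[[1,0,0],[-4,1,0],[1,-1,1]] U=[[-3,2,-5],[0,-2,5],[0,0,5]]

  row1 -= -4·row0 → [0,-2,5]
  row2 -= 1·row0 → [0,2,0]
  row2 -= -1·row1 → [0,0,5]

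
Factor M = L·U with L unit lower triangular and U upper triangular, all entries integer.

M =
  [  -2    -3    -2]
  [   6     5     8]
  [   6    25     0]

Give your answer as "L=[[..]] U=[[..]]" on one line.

L=[[1,0,0],[-3,1,0],[-3,-4,1]] U=[[-2,-3,-2],[0,-4,2],[0,0,2]]

  r1 -= -3·r0 → [0,-4,2]
  r2 -= -3·r0 → [0,16,-6]
  r2 -= -4·r1 → [0,0,2]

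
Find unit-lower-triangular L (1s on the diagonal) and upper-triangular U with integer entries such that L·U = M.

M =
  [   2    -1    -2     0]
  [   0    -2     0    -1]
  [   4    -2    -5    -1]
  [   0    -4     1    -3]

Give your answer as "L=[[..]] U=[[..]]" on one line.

  r1 -= 0·r0 → [0,-2,0,-1]
  r2 -= 2·r0 → [0,0,-1,-1]
  r3 -= 0·r0 → [0,-4,1,-3]
  r2 -= 0·r1 → [0,0,-1,-1]
  r3 -= 2·r1 → [0,0,1,-1]
  r3 -= -1·r2 → [0,0,0,-2]

L=[[1,0,0,0],[0,1,0,0],[2,0,1,0],[0,2,-1,1]] U=[[2,-1,-2,0],[0,-2,0,-1],[0,0,-1,-1],[0,0,0,-2]]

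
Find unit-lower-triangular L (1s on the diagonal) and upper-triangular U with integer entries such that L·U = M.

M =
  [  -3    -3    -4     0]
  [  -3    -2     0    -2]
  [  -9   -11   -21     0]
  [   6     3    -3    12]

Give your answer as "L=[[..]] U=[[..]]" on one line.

  R1 -= 1·R0 → [0,1,4,-2]
  R2 -= 3·R0 → [0,-2,-9,0]
  R3 -= -2·R0 → [0,-3,-11,12]
  R2 -= -2·R1 → [0,0,-1,-4]
  R3 -= -3·R1 → [0,0,1,6]
  R3 -= -1·R2 → [0,0,0,2]

L=[[1,0,0,0],[1,1,0,0],[3,-2,1,0],[-2,-3,-1,1]] U=[[-3,-3,-4,0],[0,1,4,-2],[0,0,-1,-4],[0,0,0,2]]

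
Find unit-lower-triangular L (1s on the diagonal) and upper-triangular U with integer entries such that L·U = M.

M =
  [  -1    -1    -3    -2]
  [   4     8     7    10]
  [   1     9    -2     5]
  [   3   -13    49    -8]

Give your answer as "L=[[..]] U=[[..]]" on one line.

L=[[1,0,0,0],[-4,1,0,0],[-1,2,1,0],[-3,-4,4,1]] U=[[-1,-1,-3,-2],[0,4,-5,2],[0,0,5,-1],[0,0,0,-2]]

  row1 -= -4·row0 → [0,4,-5,2]
  row2 -= -1·row0 → [0,8,-5,3]
  row3 -= -3·row0 → [0,-16,40,-14]
  row2 -= 2·row1 → [0,0,5,-1]
  row3 -= -4·row1 → [0,0,20,-6]
  row3 -= 4·row2 → [0,0,0,-2]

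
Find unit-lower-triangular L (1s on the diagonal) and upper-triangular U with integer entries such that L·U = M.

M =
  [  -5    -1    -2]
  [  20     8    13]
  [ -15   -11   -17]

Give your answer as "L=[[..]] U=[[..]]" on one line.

  row1 -= -4·row0 → [0,4,5]
  row2 -= 3·row0 → [0,-8,-11]
  row2 -= -2·row1 → [0,0,-1]

L=[[1,0,0],[-4,1,0],[3,-2,1]] U=[[-5,-1,-2],[0,4,5],[0,0,-1]]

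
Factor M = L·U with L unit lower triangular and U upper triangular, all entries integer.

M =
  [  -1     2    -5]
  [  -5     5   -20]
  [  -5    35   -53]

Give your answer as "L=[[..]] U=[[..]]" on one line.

L=[[1,0,0],[5,1,0],[5,-5,1]] U=[[-1,2,-5],[0,-5,5],[0,0,-3]]

  R1 -= 5·R0 → [0,-5,5]
  R2 -= 5·R0 → [0,25,-28]
  R2 -= -5·R1 → [0,0,-3]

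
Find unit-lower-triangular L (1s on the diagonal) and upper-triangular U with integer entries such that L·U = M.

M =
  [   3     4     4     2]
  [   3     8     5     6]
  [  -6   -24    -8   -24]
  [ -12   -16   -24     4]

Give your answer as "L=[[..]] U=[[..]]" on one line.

L=[[1,0,0,0],[1,1,0,0],[-2,-4,1,0],[-4,0,-2,1]] U=[[3,4,4,2],[0,4,1,4],[0,0,4,-4],[0,0,0,4]]

  r1 -= 1·r0 → [0,4,1,4]
  r2 -= -2·r0 → [0,-16,0,-20]
  r3 -= -4·r0 → [0,0,-8,12]
  r2 -= -4·r1 → [0,0,4,-4]
  r3 -= 0·r1 → [0,0,-8,12]
  r3 -= -2·r2 → [0,0,0,4]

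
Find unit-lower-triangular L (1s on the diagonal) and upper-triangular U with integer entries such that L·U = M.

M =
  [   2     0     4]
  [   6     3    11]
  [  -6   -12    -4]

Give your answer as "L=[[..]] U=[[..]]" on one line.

  R1 -= 3·R0 → [0,3,-1]
  R2 -= -3·R0 → [0,-12,8]
  R2 -= -4·R1 → [0,0,4]

L=[[1,0,0],[3,1,0],[-3,-4,1]] U=[[2,0,4],[0,3,-1],[0,0,4]]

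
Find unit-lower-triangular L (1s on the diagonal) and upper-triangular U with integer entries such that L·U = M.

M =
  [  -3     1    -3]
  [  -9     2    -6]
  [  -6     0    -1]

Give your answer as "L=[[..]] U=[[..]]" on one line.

  r1 -= 3·r0 → [0,-1,3]
  r2 -= 2·r0 → [0,-2,5]
  r2 -= 2·r1 → [0,0,-1]

L=[[1,0,0],[3,1,0],[2,2,1]] U=[[-3,1,-3],[0,-1,3],[0,0,-1]]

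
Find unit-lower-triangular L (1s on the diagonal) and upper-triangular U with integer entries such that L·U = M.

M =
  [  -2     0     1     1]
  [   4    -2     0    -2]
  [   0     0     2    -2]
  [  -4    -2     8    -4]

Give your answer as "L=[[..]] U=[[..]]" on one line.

  R1 -= -2·R0 → [0,-2,2,0]
  R2 -= 0·R0 → [0,0,2,-2]
  R3 -= 2·R0 → [0,-2,6,-6]
  R2 -= 0·R1 → [0,0,2,-2]
  R3 -= 1·R1 → [0,0,4,-6]
  R3 -= 2·R2 → [0,0,0,-2]

L=[[1,0,0,0],[-2,1,0,0],[0,0,1,0],[2,1,2,1]] U=[[-2,0,1,1],[0,-2,2,0],[0,0,2,-2],[0,0,0,-2]]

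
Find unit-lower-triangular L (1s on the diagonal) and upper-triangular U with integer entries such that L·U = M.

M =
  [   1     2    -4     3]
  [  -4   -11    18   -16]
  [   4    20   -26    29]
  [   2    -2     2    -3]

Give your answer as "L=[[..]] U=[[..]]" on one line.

  R1 -= -4·R0 → [0,-3,2,-4]
  R2 -= 4·R0 → [0,12,-10,17]
  R3 -= 2·R0 → [0,-6,10,-9]
  R2 -= -4·R1 → [0,0,-2,1]
  R3 -= 2·R1 → [0,0,6,-1]
  R3 -= -3·R2 → [0,0,0,2]

L=[[1,0,0,0],[-4,1,0,0],[4,-4,1,0],[2,2,-3,1]] U=[[1,2,-4,3],[0,-3,2,-4],[0,0,-2,1],[0,0,0,2]]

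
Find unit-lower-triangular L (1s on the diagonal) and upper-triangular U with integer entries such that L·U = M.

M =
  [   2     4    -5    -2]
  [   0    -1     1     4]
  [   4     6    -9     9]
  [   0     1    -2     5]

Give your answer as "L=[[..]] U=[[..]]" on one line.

L=[[1,0,0,0],[0,1,0,0],[2,2,1,0],[0,-1,1,1]] U=[[2,4,-5,-2],[0,-1,1,4],[0,0,-1,5],[0,0,0,4]]

  r1 -= 0·r0 → [0,-1,1,4]
  r2 -= 2·r0 → [0,-2,1,13]
  r3 -= 0·r0 → [0,1,-2,5]
  r2 -= 2·r1 → [0,0,-1,5]
  r3 -= -1·r1 → [0,0,-1,9]
  r3 -= 1·r2 → [0,0,0,4]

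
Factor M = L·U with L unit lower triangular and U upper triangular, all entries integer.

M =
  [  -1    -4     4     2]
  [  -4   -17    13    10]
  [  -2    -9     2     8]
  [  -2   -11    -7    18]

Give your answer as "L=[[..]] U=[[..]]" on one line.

  R1 -= 4·R0 → [0,-1,-3,2]
  R2 -= 2·R0 → [0,-1,-6,4]
  R3 -= 2·R0 → [0,-3,-15,14]
  R2 -= 1·R1 → [0,0,-3,2]
  R3 -= 3·R1 → [0,0,-6,8]
  R3 -= 2·R2 → [0,0,0,4]

L=[[1,0,0,0],[4,1,0,0],[2,1,1,0],[2,3,2,1]] U=[[-1,-4,4,2],[0,-1,-3,2],[0,0,-3,2],[0,0,0,4]]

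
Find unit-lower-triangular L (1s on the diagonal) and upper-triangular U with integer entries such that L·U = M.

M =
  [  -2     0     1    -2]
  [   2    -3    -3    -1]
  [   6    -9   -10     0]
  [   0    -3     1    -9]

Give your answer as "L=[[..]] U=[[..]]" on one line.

L=[[1,0,0,0],[-1,1,0,0],[-3,3,1,0],[0,1,-3,1]] U=[[-2,0,1,-2],[0,-3,-2,-3],[0,0,-1,3],[0,0,0,3]]

  R1 -= -1·R0 → [0,-3,-2,-3]
  R2 -= -3·R0 → [0,-9,-7,-6]
  R3 -= 0·R0 → [0,-3,1,-9]
  R2 -= 3·R1 → [0,0,-1,3]
  R3 -= 1·R1 → [0,0,3,-6]
  R3 -= -3·R2 → [0,0,0,3]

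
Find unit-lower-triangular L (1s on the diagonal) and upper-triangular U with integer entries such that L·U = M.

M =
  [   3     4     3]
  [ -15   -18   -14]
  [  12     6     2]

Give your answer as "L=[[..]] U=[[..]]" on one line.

  R1 -= -5·R0 → [0,2,1]
  R2 -= 4·R0 → [0,-10,-10]
  R2 -= -5·R1 → [0,0,-5]

L=[[1,0,0],[-5,1,0],[4,-5,1]] U=[[3,4,3],[0,2,1],[0,0,-5]]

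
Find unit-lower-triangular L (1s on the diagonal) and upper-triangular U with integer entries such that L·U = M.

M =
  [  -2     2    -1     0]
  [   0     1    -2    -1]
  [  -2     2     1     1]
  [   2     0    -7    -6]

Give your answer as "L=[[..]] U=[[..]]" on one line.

  r1 -= 0·r0 → [0,1,-2,-1]
  r2 -= 1·r0 → [0,0,2,1]
  r3 -= -1·r0 → [0,2,-8,-6]
  r2 -= 0·r1 → [0,0,2,1]
  r3 -= 2·r1 → [0,0,-4,-4]
  r3 -= -2·r2 → [0,0,0,-2]

L=[[1,0,0,0],[0,1,0,0],[1,0,1,0],[-1,2,-2,1]] U=[[-2,2,-1,0],[0,1,-2,-1],[0,0,2,1],[0,0,0,-2]]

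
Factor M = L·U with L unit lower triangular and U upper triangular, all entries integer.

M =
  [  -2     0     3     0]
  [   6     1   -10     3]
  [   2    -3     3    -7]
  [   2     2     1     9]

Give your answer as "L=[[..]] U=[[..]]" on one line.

L=[[1,0,0,0],[-3,1,0,0],[-1,-3,1,0],[-1,2,2,1]] U=[[-2,0,3,0],[0,1,-1,3],[0,0,3,2],[0,0,0,-1]]

  R1 -= -3·R0 → [0,1,-1,3]
  R2 -= -1·R0 → [0,-3,6,-7]
  R3 -= -1·R0 → [0,2,4,9]
  R2 -= -3·R1 → [0,0,3,2]
  R3 -= 2·R1 → [0,0,6,3]
  R3 -= 2·R2 → [0,0,0,-1]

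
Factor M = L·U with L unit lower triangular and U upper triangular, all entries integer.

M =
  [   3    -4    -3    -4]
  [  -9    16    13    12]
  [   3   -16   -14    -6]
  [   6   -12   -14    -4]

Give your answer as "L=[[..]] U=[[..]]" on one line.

L=[[1,0,0,0],[-3,1,0,0],[1,-3,1,0],[2,-1,-4,1]] U=[[3,-4,-3,-4],[0,4,4,0],[0,0,1,-2],[0,0,0,-4]]

  r1 -= -3·r0 → [0,4,4,0]
  r2 -= 1·r0 → [0,-12,-11,-2]
  r3 -= 2·r0 → [0,-4,-8,4]
  r2 -= -3·r1 → [0,0,1,-2]
  r3 -= -1·r1 → [0,0,-4,4]
  r3 -= -4·r2 → [0,0,0,-4]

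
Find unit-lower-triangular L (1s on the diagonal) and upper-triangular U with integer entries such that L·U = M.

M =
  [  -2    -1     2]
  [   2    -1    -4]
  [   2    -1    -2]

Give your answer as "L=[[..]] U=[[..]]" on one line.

  row1 -= -1·row0 → [0,-2,-2]
  row2 -= -1·row0 → [0,-2,0]
  row2 -= 1·row1 → [0,0,2]

L=[[1,0,0],[-1,1,0],[-1,1,1]] U=[[-2,-1,2],[0,-2,-2],[0,0,2]]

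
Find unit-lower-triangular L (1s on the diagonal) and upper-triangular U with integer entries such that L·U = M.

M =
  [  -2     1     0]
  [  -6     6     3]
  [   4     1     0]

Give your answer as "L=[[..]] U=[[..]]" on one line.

L=[[1,0,0],[3,1,0],[-2,1,1]] U=[[-2,1,0],[0,3,3],[0,0,-3]]

  row1 -= 3·row0 → [0,3,3]
  row2 -= -2·row0 → [0,3,0]
  row2 -= 1·row1 → [0,0,-3]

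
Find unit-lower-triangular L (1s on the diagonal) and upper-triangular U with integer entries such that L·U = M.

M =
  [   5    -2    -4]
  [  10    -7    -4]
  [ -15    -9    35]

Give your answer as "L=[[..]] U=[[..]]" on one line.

L=[[1,0,0],[2,1,0],[-3,5,1]] U=[[5,-2,-4],[0,-3,4],[0,0,3]]

  row1 -= 2·row0 → [0,-3,4]
  row2 -= -3·row0 → [0,-15,23]
  row2 -= 5·row1 → [0,0,3]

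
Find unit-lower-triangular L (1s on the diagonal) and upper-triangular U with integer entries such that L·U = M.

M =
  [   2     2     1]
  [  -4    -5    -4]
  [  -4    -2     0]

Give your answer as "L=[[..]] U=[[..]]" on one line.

L=[[1,0,0],[-2,1,0],[-2,-2,1]] U=[[2,2,1],[0,-1,-2],[0,0,-2]]

  row1 -= -2·row0 → [0,-1,-2]
  row2 -= -2·row0 → [0,2,2]
  row2 -= -2·row1 → [0,0,-2]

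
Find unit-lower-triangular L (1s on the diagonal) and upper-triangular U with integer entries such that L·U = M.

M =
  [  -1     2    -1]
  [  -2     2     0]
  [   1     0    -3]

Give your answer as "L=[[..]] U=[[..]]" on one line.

L=[[1,0,0],[2,1,0],[-1,-1,1]] U=[[-1,2,-1],[0,-2,2],[0,0,-2]]

  row1 -= 2·row0 → [0,-2,2]
  row2 -= -1·row0 → [0,2,-4]
  row2 -= -1·row1 → [0,0,-2]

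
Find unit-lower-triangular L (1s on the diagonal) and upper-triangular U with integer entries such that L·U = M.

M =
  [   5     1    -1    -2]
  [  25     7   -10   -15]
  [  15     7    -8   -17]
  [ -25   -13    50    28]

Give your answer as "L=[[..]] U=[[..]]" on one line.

  row1 -= 5·row0 → [0,2,-5,-5]
  row2 -= 3·row0 → [0,4,-5,-11]
  row3 -= -5·row0 → [0,-8,45,18]
  row2 -= 2·row1 → [0,0,5,-1]
  row3 -= -4·row1 → [0,0,25,-2]
  row3 -= 5·row2 → [0,0,0,3]

L=[[1,0,0,0],[5,1,0,0],[3,2,1,0],[-5,-4,5,1]] U=[[5,1,-1,-2],[0,2,-5,-5],[0,0,5,-1],[0,0,0,3]]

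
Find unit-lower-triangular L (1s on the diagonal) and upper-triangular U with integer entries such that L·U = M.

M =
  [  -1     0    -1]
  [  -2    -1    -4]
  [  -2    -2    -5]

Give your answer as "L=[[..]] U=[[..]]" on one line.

  r1 -= 2·r0 → [0,-1,-2]
  r2 -= 2·r0 → [0,-2,-3]
  r2 -= 2·r1 → [0,0,1]

L=[[1,0,0],[2,1,0],[2,2,1]] U=[[-1,0,-1],[0,-1,-2],[0,0,1]]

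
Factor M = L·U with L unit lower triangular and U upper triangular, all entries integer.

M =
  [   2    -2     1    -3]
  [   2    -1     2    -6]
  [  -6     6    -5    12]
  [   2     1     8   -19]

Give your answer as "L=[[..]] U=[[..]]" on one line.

L=[[1,0,0,0],[1,1,0,0],[-3,0,1,0],[1,3,-2,1]] U=[[2,-2,1,-3],[0,1,1,-3],[0,0,-2,3],[0,0,0,-1]]

  row1 -= 1·row0 → [0,1,1,-3]
  row2 -= -3·row0 → [0,0,-2,3]
  row3 -= 1·row0 → [0,3,7,-16]
  row2 -= 0·row1 → [0,0,-2,3]
  row3 -= 3·row1 → [0,0,4,-7]
  row3 -= -2·row2 → [0,0,0,-1]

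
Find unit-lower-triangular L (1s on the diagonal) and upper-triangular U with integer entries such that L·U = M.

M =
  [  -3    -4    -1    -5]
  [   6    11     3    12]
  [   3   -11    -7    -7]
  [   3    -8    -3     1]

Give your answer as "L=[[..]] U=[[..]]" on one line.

  r1 -= -2·r0 → [0,3,1,2]
  r2 -= -1·r0 → [0,-15,-8,-12]
  r3 -= -1·r0 → [0,-12,-4,-4]
  r2 -= -5·r1 → [0,0,-3,-2]
  r3 -= -4·r1 → [0,0,0,4]
  r3 -= 0·r2 → [0,0,0,4]

L=[[1,0,0,0],[-2,1,0,0],[-1,-5,1,0],[-1,-4,0,1]] U=[[-3,-4,-1,-5],[0,3,1,2],[0,0,-3,-2],[0,0,0,4]]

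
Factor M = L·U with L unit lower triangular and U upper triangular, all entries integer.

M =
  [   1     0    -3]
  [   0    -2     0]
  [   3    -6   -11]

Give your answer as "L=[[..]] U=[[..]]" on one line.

L=[[1,0,0],[0,1,0],[3,3,1]] U=[[1,0,-3],[0,-2,0],[0,0,-2]]

  r1 -= 0·r0 → [0,-2,0]
  r2 -= 3·r0 → [0,-6,-2]
  r2 -= 3·r1 → [0,0,-2]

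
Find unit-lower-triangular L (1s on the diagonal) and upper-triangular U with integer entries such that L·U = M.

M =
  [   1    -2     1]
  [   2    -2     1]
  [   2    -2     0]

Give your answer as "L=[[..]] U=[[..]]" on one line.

  R1 -= 2·R0 → [0,2,-1]
  R2 -= 2·R0 → [0,2,-2]
  R2 -= 1·R1 → [0,0,-1]

L=[[1,0,0],[2,1,0],[2,1,1]] U=[[1,-2,1],[0,2,-1],[0,0,-1]]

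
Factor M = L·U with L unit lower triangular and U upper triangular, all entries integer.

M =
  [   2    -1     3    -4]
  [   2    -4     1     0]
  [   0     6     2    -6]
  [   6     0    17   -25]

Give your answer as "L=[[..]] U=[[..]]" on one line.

L=[[1,0,0,0],[1,1,0,0],[0,-2,1,0],[3,-1,-3,1]] U=[[2,-1,3,-4],[0,-3,-2,4],[0,0,-2,2],[0,0,0,-3]]

  row1 -= 1·row0 → [0,-3,-2,4]
  row2 -= 0·row0 → [0,6,2,-6]
  row3 -= 3·row0 → [0,3,8,-13]
  row2 -= -2·row1 → [0,0,-2,2]
  row3 -= -1·row1 → [0,0,6,-9]
  row3 -= -3·row2 → [0,0,0,-3]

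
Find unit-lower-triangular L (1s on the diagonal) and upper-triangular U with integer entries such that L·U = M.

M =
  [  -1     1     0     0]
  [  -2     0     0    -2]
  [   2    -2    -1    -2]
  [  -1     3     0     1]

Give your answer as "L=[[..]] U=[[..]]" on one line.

  row1 -= 2·row0 → [0,-2,0,-2]
  row2 -= -2·row0 → [0,0,-1,-2]
  row3 -= 1·row0 → [0,2,0,1]
  row2 -= 0·row1 → [0,0,-1,-2]
  row3 -= -1·row1 → [0,0,0,-1]
  row3 -= 0·row2 → [0,0,0,-1]

L=[[1,0,0,0],[2,1,0,0],[-2,0,1,0],[1,-1,0,1]] U=[[-1,1,0,0],[0,-2,0,-2],[0,0,-1,-2],[0,0,0,-1]]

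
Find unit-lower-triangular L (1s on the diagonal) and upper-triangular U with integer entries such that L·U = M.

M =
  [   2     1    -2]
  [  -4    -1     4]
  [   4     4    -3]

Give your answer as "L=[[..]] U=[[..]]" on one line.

L=[[1,0,0],[-2,1,0],[2,2,1]] U=[[2,1,-2],[0,1,0],[0,0,1]]

  R1 -= -2·R0 → [0,1,0]
  R2 -= 2·R0 → [0,2,1]
  R2 -= 2·R1 → [0,0,1]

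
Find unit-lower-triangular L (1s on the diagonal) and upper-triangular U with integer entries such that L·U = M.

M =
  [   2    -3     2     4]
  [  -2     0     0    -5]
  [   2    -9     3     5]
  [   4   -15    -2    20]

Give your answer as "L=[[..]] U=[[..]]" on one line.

L=[[1,0,0,0],[-1,1,0,0],[1,2,1,0],[2,3,4,1]] U=[[2,-3,2,4],[0,-3,2,-1],[0,0,-3,3],[0,0,0,3]]

  R1 -= -1·R0 → [0,-3,2,-1]
  R2 -= 1·R0 → [0,-6,1,1]
  R3 -= 2·R0 → [0,-9,-6,12]
  R2 -= 2·R1 → [0,0,-3,3]
  R3 -= 3·R1 → [0,0,-12,15]
  R3 -= 4·R2 → [0,0,0,3]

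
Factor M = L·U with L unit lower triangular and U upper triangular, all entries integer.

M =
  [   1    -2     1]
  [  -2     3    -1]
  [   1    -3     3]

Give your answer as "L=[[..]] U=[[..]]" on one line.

  r1 -= -2·r0 → [0,-1,1]
  r2 -= 1·r0 → [0,-1,2]
  r2 -= 1·r1 → [0,0,1]

L=[[1,0,0],[-2,1,0],[1,1,1]] U=[[1,-2,1],[0,-1,1],[0,0,1]]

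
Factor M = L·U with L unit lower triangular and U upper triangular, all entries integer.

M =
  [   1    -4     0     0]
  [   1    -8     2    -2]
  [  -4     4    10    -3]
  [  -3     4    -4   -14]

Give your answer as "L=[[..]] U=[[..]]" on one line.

  row1 -= 1·row0 → [0,-4,2,-2]
  row2 -= -4·row0 → [0,-12,10,-3]
  row3 -= -3·row0 → [0,-8,-4,-14]
  row2 -= 3·row1 → [0,0,4,3]
  row3 -= 2·row1 → [0,0,-8,-10]
  row3 -= -2·row2 → [0,0,0,-4]

L=[[1,0,0,0],[1,1,0,0],[-4,3,1,0],[-3,2,-2,1]] U=[[1,-4,0,0],[0,-4,2,-2],[0,0,4,3],[0,0,0,-4]]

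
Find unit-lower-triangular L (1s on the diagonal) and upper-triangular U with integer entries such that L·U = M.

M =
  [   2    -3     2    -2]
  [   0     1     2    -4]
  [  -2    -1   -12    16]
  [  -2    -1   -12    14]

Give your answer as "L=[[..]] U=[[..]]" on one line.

  row1 -= 0·row0 → [0,1,2,-4]
  row2 -= -1·row0 → [0,-4,-10,14]
  row3 -= -1·row0 → [0,-4,-10,12]
  row2 -= -4·row1 → [0,0,-2,-2]
  row3 -= -4·row1 → [0,0,-2,-4]
  row3 -= 1·row2 → [0,0,0,-2]

L=[[1,0,0,0],[0,1,0,0],[-1,-4,1,0],[-1,-4,1,1]] U=[[2,-3,2,-2],[0,1,2,-4],[0,0,-2,-2],[0,0,0,-2]]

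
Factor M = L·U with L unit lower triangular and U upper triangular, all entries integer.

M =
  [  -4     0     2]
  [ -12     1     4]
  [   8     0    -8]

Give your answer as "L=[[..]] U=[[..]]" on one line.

  r1 -= 3·r0 → [0,1,-2]
  r2 -= -2·r0 → [0,0,-4]
  r2 -= 0·r1 → [0,0,-4]

L=[[1,0,0],[3,1,0],[-2,0,1]] U=[[-4,0,2],[0,1,-2],[0,0,-4]]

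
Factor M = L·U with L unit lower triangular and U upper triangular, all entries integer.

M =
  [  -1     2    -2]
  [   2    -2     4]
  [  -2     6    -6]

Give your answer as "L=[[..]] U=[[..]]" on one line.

  r1 -= -2·r0 → [0,2,0]
  r2 -= 2·r0 → [0,2,-2]
  r2 -= 1·r1 → [0,0,-2]

L=[[1,0,0],[-2,1,0],[2,1,1]] U=[[-1,2,-2],[0,2,0],[0,0,-2]]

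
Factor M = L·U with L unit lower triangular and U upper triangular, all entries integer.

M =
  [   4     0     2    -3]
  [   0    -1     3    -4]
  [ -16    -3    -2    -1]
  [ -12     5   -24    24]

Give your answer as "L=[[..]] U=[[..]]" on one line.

L=[[1,0,0,0],[0,1,0,0],[-4,3,1,0],[-3,-5,1,1]] U=[[4,0,2,-3],[0,-1,3,-4],[0,0,-3,-1],[0,0,0,-4]]

  row1 -= 0·row0 → [0,-1,3,-4]
  row2 -= -4·row0 → [0,-3,6,-13]
  row3 -= -3·row0 → [0,5,-18,15]
  row2 -= 3·row1 → [0,0,-3,-1]
  row3 -= -5·row1 → [0,0,-3,-5]
  row3 -= 1·row2 → [0,0,0,-4]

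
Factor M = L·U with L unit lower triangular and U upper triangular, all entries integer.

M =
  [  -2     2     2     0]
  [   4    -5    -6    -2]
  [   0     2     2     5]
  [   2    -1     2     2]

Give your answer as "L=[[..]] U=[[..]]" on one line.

  r1 -= -2·r0 → [0,-1,-2,-2]
  r2 -= 0·r0 → [0,2,2,5]
  r3 -= -1·r0 → [0,1,4,2]
  r2 -= -2·r1 → [0,0,-2,1]
  r3 -= -1·r1 → [0,0,2,0]
  r3 -= -1·r2 → [0,0,0,1]

L=[[1,0,0,0],[-2,1,0,0],[0,-2,1,0],[-1,-1,-1,1]] U=[[-2,2,2,0],[0,-1,-2,-2],[0,0,-2,1],[0,0,0,1]]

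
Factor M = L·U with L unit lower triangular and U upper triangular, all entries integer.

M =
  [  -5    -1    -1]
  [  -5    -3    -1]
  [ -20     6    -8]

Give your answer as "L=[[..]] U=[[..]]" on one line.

  row1 -= 1·row0 → [0,-2,0]
  row2 -= 4·row0 → [0,10,-4]
  row2 -= -5·row1 → [0,0,-4]

L=[[1,0,0],[1,1,0],[4,-5,1]] U=[[-5,-1,-1],[0,-2,0],[0,0,-4]]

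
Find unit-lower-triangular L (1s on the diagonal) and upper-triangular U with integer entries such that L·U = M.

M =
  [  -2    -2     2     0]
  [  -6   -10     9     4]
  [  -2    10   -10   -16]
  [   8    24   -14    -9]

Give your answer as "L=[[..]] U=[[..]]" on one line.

L=[[1,0,0,0],[3,1,0,0],[1,-3,1,0],[-4,-4,-2,1]] U=[[-2,-2,2,0],[0,-4,3,4],[0,0,-3,-4],[0,0,0,-1]]

  r1 -= 3·r0 → [0,-4,3,4]
  r2 -= 1·r0 → [0,12,-12,-16]
  r3 -= -4·r0 → [0,16,-6,-9]
  r2 -= -3·r1 → [0,0,-3,-4]
  r3 -= -4·r1 → [0,0,6,7]
  r3 -= -2·r2 → [0,0,0,-1]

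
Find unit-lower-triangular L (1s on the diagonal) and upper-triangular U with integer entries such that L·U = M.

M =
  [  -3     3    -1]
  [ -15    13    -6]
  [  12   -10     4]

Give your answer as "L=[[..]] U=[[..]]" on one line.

  row1 -= 5·row0 → [0,-2,-1]
  row2 -= -4·row0 → [0,2,0]
  row2 -= -1·row1 → [0,0,-1]

L=[[1,0,0],[5,1,0],[-4,-1,1]] U=[[-3,3,-1],[0,-2,-1],[0,0,-1]]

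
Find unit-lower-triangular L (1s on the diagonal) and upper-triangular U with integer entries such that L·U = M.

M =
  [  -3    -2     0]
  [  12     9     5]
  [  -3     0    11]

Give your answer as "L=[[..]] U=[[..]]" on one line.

L=[[1,0,0],[-4,1,0],[1,2,1]] U=[[-3,-2,0],[0,1,5],[0,0,1]]

  r1 -= -4·r0 → [0,1,5]
  r2 -= 1·r0 → [0,2,11]
  r2 -= 2·r1 → [0,0,1]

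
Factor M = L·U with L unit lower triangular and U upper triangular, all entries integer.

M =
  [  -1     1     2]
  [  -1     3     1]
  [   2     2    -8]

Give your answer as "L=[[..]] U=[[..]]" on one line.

L=[[1,0,0],[1,1,0],[-2,2,1]] U=[[-1,1,2],[0,2,-1],[0,0,-2]]

  row1 -= 1·row0 → [0,2,-1]
  row2 -= -2·row0 → [0,4,-4]
  row2 -= 2·row1 → [0,0,-2]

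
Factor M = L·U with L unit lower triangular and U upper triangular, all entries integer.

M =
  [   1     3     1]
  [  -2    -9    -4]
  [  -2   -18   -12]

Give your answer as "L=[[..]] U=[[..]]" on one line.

  r1 -= -2·r0 → [0,-3,-2]
  r2 -= -2·r0 → [0,-12,-10]
  r2 -= 4·r1 → [0,0,-2]

L=[[1,0,0],[-2,1,0],[-2,4,1]] U=[[1,3,1],[0,-3,-2],[0,0,-2]]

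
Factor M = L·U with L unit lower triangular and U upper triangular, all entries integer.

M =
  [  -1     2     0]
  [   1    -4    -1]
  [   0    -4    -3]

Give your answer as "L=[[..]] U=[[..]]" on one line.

  r1 -= -1·r0 → [0,-2,-1]
  r2 -= 0·r0 → [0,-4,-3]
  r2 -= 2·r1 → [0,0,-1]

L=[[1,0,0],[-1,1,0],[0,2,1]] U=[[-1,2,0],[0,-2,-1],[0,0,-1]]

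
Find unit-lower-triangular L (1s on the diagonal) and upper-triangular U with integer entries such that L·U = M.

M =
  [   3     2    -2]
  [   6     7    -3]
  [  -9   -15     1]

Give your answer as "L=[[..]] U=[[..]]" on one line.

  R1 -= 2·R0 → [0,3,1]
  R2 -= -3·R0 → [0,-9,-5]
  R2 -= -3·R1 → [0,0,-2]

L=[[1,0,0],[2,1,0],[-3,-3,1]] U=[[3,2,-2],[0,3,1],[0,0,-2]]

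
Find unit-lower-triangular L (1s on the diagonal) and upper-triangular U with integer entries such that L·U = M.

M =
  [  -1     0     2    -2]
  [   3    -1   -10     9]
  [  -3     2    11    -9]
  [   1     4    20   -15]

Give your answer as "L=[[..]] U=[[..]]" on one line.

L=[[1,0,0,0],[-3,1,0,0],[3,-2,1,0],[-1,-4,-2,1]] U=[[-1,0,2,-2],[0,-1,-4,3],[0,0,-3,3],[0,0,0,1]]

  row1 -= -3·row0 → [0,-1,-4,3]
  row2 -= 3·row0 → [0,2,5,-3]
  row3 -= -1·row0 → [0,4,22,-17]
  row2 -= -2·row1 → [0,0,-3,3]
  row3 -= -4·row1 → [0,0,6,-5]
  row3 -= -2·row2 → [0,0,0,1]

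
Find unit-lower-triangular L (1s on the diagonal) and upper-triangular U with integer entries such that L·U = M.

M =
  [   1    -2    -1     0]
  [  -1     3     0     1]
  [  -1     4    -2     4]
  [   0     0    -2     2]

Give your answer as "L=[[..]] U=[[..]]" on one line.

L=[[1,0,0,0],[-1,1,0,0],[-1,2,1,0],[0,0,2,1]] U=[[1,-2,-1,0],[0,1,-1,1],[0,0,-1,2],[0,0,0,-2]]

  r1 -= -1·r0 → [0,1,-1,1]
  r2 -= -1·r0 → [0,2,-3,4]
  r3 -= 0·r0 → [0,0,-2,2]
  r2 -= 2·r1 → [0,0,-1,2]
  r3 -= 0·r1 → [0,0,-2,2]
  r3 -= 2·r2 → [0,0,0,-2]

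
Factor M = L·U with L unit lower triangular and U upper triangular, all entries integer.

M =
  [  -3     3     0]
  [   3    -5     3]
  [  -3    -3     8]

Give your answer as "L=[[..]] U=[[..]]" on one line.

L=[[1,0,0],[-1,1,0],[1,3,1]] U=[[-3,3,0],[0,-2,3],[0,0,-1]]

  row1 -= -1·row0 → [0,-2,3]
  row2 -= 1·row0 → [0,-6,8]
  row2 -= 3·row1 → [0,0,-1]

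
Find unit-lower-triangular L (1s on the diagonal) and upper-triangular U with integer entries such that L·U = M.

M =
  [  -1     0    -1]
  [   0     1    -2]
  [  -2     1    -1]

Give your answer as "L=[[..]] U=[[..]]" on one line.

L=[[1,0,0],[0,1,0],[2,1,1]] U=[[-1,0,-1],[0,1,-2],[0,0,3]]

  R1 -= 0·R0 → [0,1,-2]
  R2 -= 2·R0 → [0,1,1]
  R2 -= 1·R1 → [0,0,3]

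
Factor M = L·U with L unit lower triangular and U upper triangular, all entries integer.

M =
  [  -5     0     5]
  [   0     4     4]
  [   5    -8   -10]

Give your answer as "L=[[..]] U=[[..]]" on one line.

  r1 -= 0·r0 → [0,4,4]
  r2 -= -1·r0 → [0,-8,-5]
  r2 -= -2·r1 → [0,0,3]

L=[[1,0,0],[0,1,0],[-1,-2,1]] U=[[-5,0,5],[0,4,4],[0,0,3]]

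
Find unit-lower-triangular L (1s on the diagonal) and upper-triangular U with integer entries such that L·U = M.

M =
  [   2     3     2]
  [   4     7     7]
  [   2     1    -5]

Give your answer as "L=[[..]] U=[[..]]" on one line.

  r1 -= 2·r0 → [0,1,3]
  r2 -= 1·r0 → [0,-2,-7]
  r2 -= -2·r1 → [0,0,-1]

L=[[1,0,0],[2,1,0],[1,-2,1]] U=[[2,3,2],[0,1,3],[0,0,-1]]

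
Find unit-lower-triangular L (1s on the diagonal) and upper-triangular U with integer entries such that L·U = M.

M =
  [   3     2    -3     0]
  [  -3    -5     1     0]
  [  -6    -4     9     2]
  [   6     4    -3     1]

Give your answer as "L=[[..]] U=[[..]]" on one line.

L=[[1,0,0,0],[-1,1,0,0],[-2,0,1,0],[2,0,1,1]] U=[[3,2,-3,0],[0,-3,-2,0],[0,0,3,2],[0,0,0,-1]]

  R1 -= -1·R0 → [0,-3,-2,0]
  R2 -= -2·R0 → [0,0,3,2]
  R3 -= 2·R0 → [0,0,3,1]
  R2 -= 0·R1 → [0,0,3,2]
  R3 -= 0·R1 → [0,0,3,1]
  R3 -= 1·R2 → [0,0,0,-1]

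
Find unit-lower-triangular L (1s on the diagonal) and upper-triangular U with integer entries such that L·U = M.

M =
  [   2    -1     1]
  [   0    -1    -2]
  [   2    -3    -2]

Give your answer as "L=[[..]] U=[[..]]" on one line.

L=[[1,0,0],[0,1,0],[1,2,1]] U=[[2,-1,1],[0,-1,-2],[0,0,1]]

  R1 -= 0·R0 → [0,-1,-2]
  R2 -= 1·R0 → [0,-2,-3]
  R2 -= 2·R1 → [0,0,1]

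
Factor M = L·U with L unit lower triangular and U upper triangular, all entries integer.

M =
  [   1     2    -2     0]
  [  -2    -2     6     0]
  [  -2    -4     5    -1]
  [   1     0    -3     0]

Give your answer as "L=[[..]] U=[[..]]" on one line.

L=[[1,0,0,0],[-2,1,0,0],[-2,0,1,0],[1,-1,1,1]] U=[[1,2,-2,0],[0,2,2,0],[0,0,1,-1],[0,0,0,1]]

  r1 -= -2·r0 → [0,2,2,0]
  r2 -= -2·r0 → [0,0,1,-1]
  r3 -= 1·r0 → [0,-2,-1,0]
  r2 -= 0·r1 → [0,0,1,-1]
  r3 -= -1·r1 → [0,0,1,0]
  r3 -= 1·r2 → [0,0,0,1]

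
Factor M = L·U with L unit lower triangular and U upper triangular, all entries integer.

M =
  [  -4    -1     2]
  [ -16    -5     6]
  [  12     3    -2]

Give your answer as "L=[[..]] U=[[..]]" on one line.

  row1 -= 4·row0 → [0,-1,-2]
  row2 -= -3·row0 → [0,0,4]
  row2 -= 0·row1 → [0,0,4]

L=[[1,0,0],[4,1,0],[-3,0,1]] U=[[-4,-1,2],[0,-1,-2],[0,0,4]]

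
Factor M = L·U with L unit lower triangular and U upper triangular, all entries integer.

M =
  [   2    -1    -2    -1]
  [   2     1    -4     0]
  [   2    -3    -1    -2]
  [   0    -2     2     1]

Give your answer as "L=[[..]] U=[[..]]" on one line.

L=[[1,0,0,0],[1,1,0,0],[1,-1,1,0],[0,-1,0,1]] U=[[2,-1,-2,-1],[0,2,-2,1],[0,0,-1,0],[0,0,0,2]]

  r1 -= 1·r0 → [0,2,-2,1]
  r2 -= 1·r0 → [0,-2,1,-1]
  r3 -= 0·r0 → [0,-2,2,1]
  r2 -= -1·r1 → [0,0,-1,0]
  r3 -= -1·r1 → [0,0,0,2]
  r3 -= 0·r2 → [0,0,0,2]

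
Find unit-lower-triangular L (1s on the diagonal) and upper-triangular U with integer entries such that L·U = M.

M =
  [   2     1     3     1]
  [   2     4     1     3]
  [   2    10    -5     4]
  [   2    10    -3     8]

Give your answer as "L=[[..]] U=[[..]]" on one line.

L=[[1,0,0,0],[1,1,0,0],[1,3,1,0],[1,3,0,1]] U=[[2,1,3,1],[0,3,-2,2],[0,0,-2,-3],[0,0,0,1]]

  R1 -= 1·R0 → [0,3,-2,2]
  R2 -= 1·R0 → [0,9,-8,3]
  R3 -= 1·R0 → [0,9,-6,7]
  R2 -= 3·R1 → [0,0,-2,-3]
  R3 -= 3·R1 → [0,0,0,1]
  R3 -= 0·R2 → [0,0,0,1]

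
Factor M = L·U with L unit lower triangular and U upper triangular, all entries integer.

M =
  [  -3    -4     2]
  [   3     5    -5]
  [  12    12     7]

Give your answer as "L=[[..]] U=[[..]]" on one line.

  r1 -= -1·r0 → [0,1,-3]
  r2 -= -4·r0 → [0,-4,15]
  r2 -= -4·r1 → [0,0,3]

L=[[1,0,0],[-1,1,0],[-4,-4,1]] U=[[-3,-4,2],[0,1,-3],[0,0,3]]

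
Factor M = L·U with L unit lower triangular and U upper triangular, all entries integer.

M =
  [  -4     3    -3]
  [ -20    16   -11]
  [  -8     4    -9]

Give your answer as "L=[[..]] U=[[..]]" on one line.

  R1 -= 5·R0 → [0,1,4]
  R2 -= 2·R0 → [0,-2,-3]
  R2 -= -2·R1 → [0,0,5]

L=[[1,0,0],[5,1,0],[2,-2,1]] U=[[-4,3,-3],[0,1,4],[0,0,5]]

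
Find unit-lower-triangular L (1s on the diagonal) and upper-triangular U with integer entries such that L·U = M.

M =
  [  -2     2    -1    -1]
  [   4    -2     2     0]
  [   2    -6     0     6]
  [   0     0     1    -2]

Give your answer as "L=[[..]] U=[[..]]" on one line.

  row1 -= -2·row0 → [0,2,0,-2]
  row2 -= -1·row0 → [0,-4,-1,5]
  row3 -= 0·row0 → [0,0,1,-2]
  row2 -= -2·row1 → [0,0,-1,1]
  row3 -= 0·row1 → [0,0,1,-2]
  row3 -= -1·row2 → [0,0,0,-1]

L=[[1,0,0,0],[-2,1,0,0],[-1,-2,1,0],[0,0,-1,1]] U=[[-2,2,-1,-1],[0,2,0,-2],[0,0,-1,1],[0,0,0,-1]]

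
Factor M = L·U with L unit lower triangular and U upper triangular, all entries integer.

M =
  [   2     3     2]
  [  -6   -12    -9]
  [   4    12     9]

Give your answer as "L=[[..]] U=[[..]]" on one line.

  row1 -= -3·row0 → [0,-3,-3]
  row2 -= 2·row0 → [0,6,5]
  row2 -= -2·row1 → [0,0,-1]

L=[[1,0,0],[-3,1,0],[2,-2,1]] U=[[2,3,2],[0,-3,-3],[0,0,-1]]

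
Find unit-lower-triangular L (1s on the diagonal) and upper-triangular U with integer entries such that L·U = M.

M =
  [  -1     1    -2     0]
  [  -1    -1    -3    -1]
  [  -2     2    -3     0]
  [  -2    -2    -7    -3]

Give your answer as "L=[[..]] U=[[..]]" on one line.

  row1 -= 1·row0 → [0,-2,-1,-1]
  row2 -= 2·row0 → [0,0,1,0]
  row3 -= 2·row0 → [0,-4,-3,-3]
  row2 -= 0·row1 → [0,0,1,0]
  row3 -= 2·row1 → [0,0,-1,-1]
  row3 -= -1·row2 → [0,0,0,-1]

L=[[1,0,0,0],[1,1,0,0],[2,0,1,0],[2,2,-1,1]] U=[[-1,1,-2,0],[0,-2,-1,-1],[0,0,1,0],[0,0,0,-1]]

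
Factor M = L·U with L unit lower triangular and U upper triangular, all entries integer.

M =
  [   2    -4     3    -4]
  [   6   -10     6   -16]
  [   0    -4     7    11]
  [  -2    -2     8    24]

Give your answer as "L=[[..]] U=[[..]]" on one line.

  R1 -= 3·R0 → [0,2,-3,-4]
  R2 -= 0·R0 → [0,-4,7,11]
  R3 -= -1·R0 → [0,-6,11,20]
  R2 -= -2·R1 → [0,0,1,3]
  R3 -= -3·R1 → [0,0,2,8]
  R3 -= 2·R2 → [0,0,0,2]

L=[[1,0,0,0],[3,1,0,0],[0,-2,1,0],[-1,-3,2,1]] U=[[2,-4,3,-4],[0,2,-3,-4],[0,0,1,3],[0,0,0,2]]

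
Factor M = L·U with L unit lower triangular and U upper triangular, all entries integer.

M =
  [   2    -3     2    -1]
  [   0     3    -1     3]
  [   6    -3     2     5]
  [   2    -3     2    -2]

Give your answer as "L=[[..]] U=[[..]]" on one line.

  R1 -= 0·R0 → [0,3,-1,3]
  R2 -= 3·R0 → [0,6,-4,8]
  R3 -= 1·R0 → [0,0,0,-1]
  R2 -= 2·R1 → [0,0,-2,2]
  R3 -= 0·R1 → [0,0,0,-1]
  R3 -= 0·R2 → [0,0,0,-1]

L=[[1,0,0,0],[0,1,0,0],[3,2,1,0],[1,0,0,1]] U=[[2,-3,2,-1],[0,3,-1,3],[0,0,-2,2],[0,0,0,-1]]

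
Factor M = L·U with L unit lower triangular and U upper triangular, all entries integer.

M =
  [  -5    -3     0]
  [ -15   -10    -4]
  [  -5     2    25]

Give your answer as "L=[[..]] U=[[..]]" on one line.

L=[[1,0,0],[3,1,0],[1,-5,1]] U=[[-5,-3,0],[0,-1,-4],[0,0,5]]

  row1 -= 3·row0 → [0,-1,-4]
  row2 -= 1·row0 → [0,5,25]
  row2 -= -5·row1 → [0,0,5]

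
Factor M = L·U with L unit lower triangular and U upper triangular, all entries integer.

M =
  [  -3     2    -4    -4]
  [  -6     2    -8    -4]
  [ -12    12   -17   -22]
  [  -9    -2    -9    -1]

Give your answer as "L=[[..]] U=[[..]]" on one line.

L=[[1,0,0,0],[2,1,0,0],[4,-2,1,0],[3,4,-3,1]] U=[[-3,2,-4,-4],[0,-2,0,4],[0,0,-1,2],[0,0,0,1]]

  R1 -= 2·R0 → [0,-2,0,4]
  R2 -= 4·R0 → [0,4,-1,-6]
  R3 -= 3·R0 → [0,-8,3,11]
  R2 -= -2·R1 → [0,0,-1,2]
  R3 -= 4·R1 → [0,0,3,-5]
  R3 -= -3·R2 → [0,0,0,1]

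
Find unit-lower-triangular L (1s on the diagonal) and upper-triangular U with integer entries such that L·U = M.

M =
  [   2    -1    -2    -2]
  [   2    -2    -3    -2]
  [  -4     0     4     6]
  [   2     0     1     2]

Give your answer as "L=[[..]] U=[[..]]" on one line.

L=[[1,0,0,0],[1,1,0,0],[-2,2,1,0],[1,-1,1,1]] U=[[2,-1,-2,-2],[0,-1,-1,0],[0,0,2,2],[0,0,0,2]]

  R1 -= 1·R0 → [0,-1,-1,0]
  R2 -= -2·R0 → [0,-2,0,2]
  R3 -= 1·R0 → [0,1,3,4]
  R2 -= 2·R1 → [0,0,2,2]
  R3 -= -1·R1 → [0,0,2,4]
  R3 -= 1·R2 → [0,0,0,2]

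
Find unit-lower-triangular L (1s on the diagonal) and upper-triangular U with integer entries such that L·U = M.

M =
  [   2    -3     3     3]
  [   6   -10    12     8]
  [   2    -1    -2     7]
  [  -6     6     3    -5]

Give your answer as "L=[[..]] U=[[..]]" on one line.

  r1 -= 3·r0 → [0,-1,3,-1]
  r2 -= 1·r0 → [0,2,-5,4]
  r3 -= -3·r0 → [0,-3,12,4]
  r2 -= -2·r1 → [0,0,1,2]
  r3 -= 3·r1 → [0,0,3,7]
  r3 -= 3·r2 → [0,0,0,1]

L=[[1,0,0,0],[3,1,0,0],[1,-2,1,0],[-3,3,3,1]] U=[[2,-3,3,3],[0,-1,3,-1],[0,0,1,2],[0,0,0,1]]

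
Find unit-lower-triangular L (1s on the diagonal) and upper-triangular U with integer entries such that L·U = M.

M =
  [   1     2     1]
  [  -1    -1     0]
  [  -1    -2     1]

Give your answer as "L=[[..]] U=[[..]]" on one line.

L=[[1,0,0],[-1,1,0],[-1,0,1]] U=[[1,2,1],[0,1,1],[0,0,2]]

  R1 -= -1·R0 → [0,1,1]
  R2 -= -1·R0 → [0,0,2]
  R2 -= 0·R1 → [0,0,2]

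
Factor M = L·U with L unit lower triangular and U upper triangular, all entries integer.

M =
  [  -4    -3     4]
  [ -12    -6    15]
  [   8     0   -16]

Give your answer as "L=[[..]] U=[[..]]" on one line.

  r1 -= 3·r0 → [0,3,3]
  r2 -= -2·r0 → [0,-6,-8]
  r2 -= -2·r1 → [0,0,-2]

L=[[1,0,0],[3,1,0],[-2,-2,1]] U=[[-4,-3,4],[0,3,3],[0,0,-2]]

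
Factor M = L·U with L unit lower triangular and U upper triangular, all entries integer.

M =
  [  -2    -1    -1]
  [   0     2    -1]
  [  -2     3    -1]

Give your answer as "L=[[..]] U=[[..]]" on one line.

  R1 -= 0·R0 → [0,2,-1]
  R2 -= 1·R0 → [0,4,0]
  R2 -= 2·R1 → [0,0,2]

L=[[1,0,0],[0,1,0],[1,2,1]] U=[[-2,-1,-1],[0,2,-1],[0,0,2]]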